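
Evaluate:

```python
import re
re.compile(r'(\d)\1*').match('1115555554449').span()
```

A backreference is literal: `\1` must see the identical characters the first group matched.
`match` is anchored at position 0; if the pattern doesn't fit there, it returns None.
The match spans [0:3] → '111'.
Captured: group 1 = '1'.

(0, 3)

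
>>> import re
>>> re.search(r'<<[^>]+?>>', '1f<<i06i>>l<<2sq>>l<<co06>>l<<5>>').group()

Unlike `match`, `search` isn't anchored — it looks for the pattern anywhere in the string.
The match spans [2:10] → '<<i06i>>'.

'<<i06i>>'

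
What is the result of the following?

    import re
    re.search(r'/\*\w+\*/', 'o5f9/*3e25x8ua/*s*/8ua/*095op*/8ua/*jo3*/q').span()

Unlike `match`, `search` isn't anchored — it looks for the pattern anywhere in the string.
The match spans [14:19] → '/*s*/'.

(14, 19)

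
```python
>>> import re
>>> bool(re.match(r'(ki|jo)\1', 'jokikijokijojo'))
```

False

A backreference is literal: `\1` must see the identical characters the first group matched.
`re.match` won't scan ahead — the pattern has to work from the very first character.
Here position 0 doesn't satisfy it, so the call returns None, and `bool(None)` is False.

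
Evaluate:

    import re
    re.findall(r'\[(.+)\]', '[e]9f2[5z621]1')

Walking the string: at [0:13] match '[e]9f2[5z621]', group 1 = 'e]9f2[5z621'.
With a single group, `findall` returns only what that group captured — 1 item.

['e]9f2[5z621']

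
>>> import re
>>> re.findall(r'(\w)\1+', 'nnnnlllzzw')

['n', 'l', 'z']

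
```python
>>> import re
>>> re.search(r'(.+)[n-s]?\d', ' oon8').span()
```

The match spans [0:5] → ' oon8'.

(0, 5)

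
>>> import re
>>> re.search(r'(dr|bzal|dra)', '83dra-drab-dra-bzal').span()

(2, 4)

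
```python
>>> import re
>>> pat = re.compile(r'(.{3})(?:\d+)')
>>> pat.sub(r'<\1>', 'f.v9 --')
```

'<f.v> --'

This matches exactly 3 of any character (captured); then one or more of a digit (non-capturing group).
Matches: at [0:4] → 'f.v9'.
`\1` in the replacement pulls in group 1's text for each match.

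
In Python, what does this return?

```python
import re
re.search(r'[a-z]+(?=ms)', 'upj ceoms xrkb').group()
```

'ceo'

The lookaround is zero-width — it requires the adjacent text to match without consuming it, so the asserted text isn't part of the match.
`search` walks the string left to right and returns the first match it finds.
The match spans [4:7] → 'ceo'.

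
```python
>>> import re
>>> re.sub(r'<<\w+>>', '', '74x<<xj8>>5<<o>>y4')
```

'74x5y4'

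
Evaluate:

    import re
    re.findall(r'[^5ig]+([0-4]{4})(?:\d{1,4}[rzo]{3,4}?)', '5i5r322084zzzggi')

['3220']

This matches one or more of any character except [5ig]; then exactly 4 of a character in [0-4] (captured); then 1 to 4 of a digit, then 3 to 4 of one of [rzo] (lazy) (non-capturing group).
Because there's exactly one group, `findall` drops the full match and keeps group 1 from the one hit.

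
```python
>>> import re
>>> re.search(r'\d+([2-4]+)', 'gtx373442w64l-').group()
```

'373442'

The pattern matches one or more of a digit; then one or more of a character in [2-4] (captured).
`re.search` tries every starting position until one works.
The match spans [3:9] → '373442'.
Captured: group 1 = '2'.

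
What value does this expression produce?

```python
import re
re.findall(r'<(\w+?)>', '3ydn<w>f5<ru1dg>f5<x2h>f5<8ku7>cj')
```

One capturing group, so `findall` returns just the captured substring from each match — 4 in all.

['w', 'ru1dg', 'x2h', '8ku7']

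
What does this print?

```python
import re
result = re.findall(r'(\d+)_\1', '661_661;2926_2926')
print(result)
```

['661', '2926']

The backreference `\1` re-matches whatever the first group consumed, character for character.
With a single group, `findall` returns only what that group captured — 2 items.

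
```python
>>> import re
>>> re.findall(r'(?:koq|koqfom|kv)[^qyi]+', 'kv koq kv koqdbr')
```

['kv ko', 'kv ko']

With no groups in the pattern, `findall` gives back each whole match — 2 here.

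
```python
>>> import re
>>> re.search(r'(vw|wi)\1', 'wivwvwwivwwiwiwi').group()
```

`\1` has to match the exact text group 1 already captured.
The match spans [2:6] → 'vwvw'.

'vwvw'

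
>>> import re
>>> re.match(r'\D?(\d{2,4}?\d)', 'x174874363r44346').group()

'x174'

`re.match` won't scan ahead — the pattern has to work from the very first character.
The match spans [0:4] → 'x174'.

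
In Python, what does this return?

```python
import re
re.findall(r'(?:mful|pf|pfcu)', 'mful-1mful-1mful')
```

['mful', 'mful', 'mful']

Scanning left to right: at [0:4] → 'mful'; at [6:10] → 'mful'; at [12:16] → 'mful'.
`findall` yields the raw match text (3 of them) because the pattern has no groups.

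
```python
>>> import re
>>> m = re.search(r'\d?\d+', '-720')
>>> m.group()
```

'720'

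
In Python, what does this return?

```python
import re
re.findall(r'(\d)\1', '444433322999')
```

['4', '4', '3', '2', '9']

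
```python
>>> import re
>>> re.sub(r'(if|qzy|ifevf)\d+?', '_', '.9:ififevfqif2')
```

Matches: at [11:14] → 'if2'.
Every occurrence is swapped for '_'.

'.9:ififevfq_'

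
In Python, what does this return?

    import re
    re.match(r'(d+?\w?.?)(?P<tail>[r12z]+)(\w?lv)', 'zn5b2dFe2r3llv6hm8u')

None

`match` is anchored at position 0; if the pattern doesn't fit there, it returns None.
Here the pattern fails at index 0, so the call returns None.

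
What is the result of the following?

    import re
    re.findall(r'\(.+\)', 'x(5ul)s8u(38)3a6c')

['(5ul)s8u(38)']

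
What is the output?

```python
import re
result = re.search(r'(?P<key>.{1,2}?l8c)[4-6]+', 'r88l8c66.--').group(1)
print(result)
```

The match spans [1:8] → '88l8c66'.
Captured: group 1 = '88l8c'.

88l8c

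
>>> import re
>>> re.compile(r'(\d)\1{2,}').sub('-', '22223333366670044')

'---70044'

`\1` is not a pattern — it's the concrete string captured by group 1, re-applied verbatim.
Each match is replaced by '-'.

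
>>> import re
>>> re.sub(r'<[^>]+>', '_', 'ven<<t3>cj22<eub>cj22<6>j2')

Matches: at [3:8] → '<<t3>'; at [12:17] → '<eub>'; at [21:24] → '<6>'.
Each match is replaced by '_'.

'ven_cj22_cj22_j2'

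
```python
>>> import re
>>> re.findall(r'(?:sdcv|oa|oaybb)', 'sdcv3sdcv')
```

Scanning left to right: at [0:4] → 'sdcv'; at [5:9] → 'sdcv'.
No capturing groups, so `findall` returns the 2 full match strings.

['sdcv', 'sdcv']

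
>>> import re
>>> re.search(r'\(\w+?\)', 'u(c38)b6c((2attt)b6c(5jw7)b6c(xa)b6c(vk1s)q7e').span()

(1, 6)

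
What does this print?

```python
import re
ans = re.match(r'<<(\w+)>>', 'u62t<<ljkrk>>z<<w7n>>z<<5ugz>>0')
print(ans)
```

`match` is anchored at position 0; if the pattern doesn't fit there, it returns None.
Here the string doesn't start with a match, so the call returns None.

None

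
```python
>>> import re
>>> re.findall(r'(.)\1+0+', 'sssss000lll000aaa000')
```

The backreference `\1` re-matches whatever the first group consumed, character for character.
Scanning left to right: at [0:8] match 'sssss000', group 1 = 's'; at [8:14] match 'lll000', group 1 = 'l'; at [14:20] match 'aaa000', group 1 = 'a'.
One capturing group, so `findall` returns just the captured substring from each match — 3 in all.

['s', 'l', 'a']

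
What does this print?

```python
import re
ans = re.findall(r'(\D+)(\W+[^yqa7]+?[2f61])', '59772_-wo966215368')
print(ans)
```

Because the quantifier is non-greedy, it stops expanding at the earliest point where the rest of the pattern can succeed.
With 2 capturing groups, `findall` returns a 2-tuple per match.

[('_', '-wo96')]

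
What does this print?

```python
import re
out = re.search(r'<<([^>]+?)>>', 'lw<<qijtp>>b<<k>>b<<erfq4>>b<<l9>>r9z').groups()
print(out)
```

Unlike `match`, `search` isn't anchored — it looks for the pattern anywhere in the string.
The match spans [2:11] → '<<qijtp>>'.
Captured: group 1 = 'qijtp'.

('qijtp',)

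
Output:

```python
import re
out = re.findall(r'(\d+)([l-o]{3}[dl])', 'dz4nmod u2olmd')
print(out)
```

`findall` packs the 2 group values into a tuple for every match.

[('4', 'nmod'), ('2', 'olmd')]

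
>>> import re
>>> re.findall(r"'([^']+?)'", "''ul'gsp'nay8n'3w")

['ul', 'nay8n']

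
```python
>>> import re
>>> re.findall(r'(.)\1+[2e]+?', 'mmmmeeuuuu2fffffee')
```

A backreference is literal: `\1` must see the identical characters the first group matched.
Matches: at [0:5] match 'mmmme', group 1 = 'm'; at [6:11] match 'uuuu2', group 1 = 'u'; at [11:17] match 'fffffe', group 1 = 'f'.
One capturing group, so `findall` returns just the captured substring from each match — 3 in all.

['m', 'u', 'f']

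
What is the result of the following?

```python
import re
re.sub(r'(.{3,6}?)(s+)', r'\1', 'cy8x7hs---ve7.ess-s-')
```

'cy8x7h---ve7.e-s-'

Each match is replaced using the text its own group 1 captured.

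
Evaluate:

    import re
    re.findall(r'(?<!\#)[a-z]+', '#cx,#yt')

The negative lookahead/lookbehind blocks any match where the forbidden context is present.
Since nothing is captured, `findall` lists the 2 matched substrings directly.

['x', 't']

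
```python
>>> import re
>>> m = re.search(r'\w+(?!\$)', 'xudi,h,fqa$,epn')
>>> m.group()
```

A negative assertion filters positions out without eating any characters.
`re.search` tries every starting position until one works.
The match spans [0:4] → 'xudi'.

'xudi'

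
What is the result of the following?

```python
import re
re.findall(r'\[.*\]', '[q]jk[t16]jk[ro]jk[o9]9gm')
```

['[q]jk[t16]jk[ro]jk[o9]']

Matches: at [0:22] → '[q]jk[t16]jk[ro]jk[o9]'.
Since nothing is captured, `findall` lists the 1 matched substring directly.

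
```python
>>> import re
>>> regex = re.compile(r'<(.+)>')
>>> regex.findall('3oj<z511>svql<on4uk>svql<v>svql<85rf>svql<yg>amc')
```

['z511>svql<on4uk>svql<v>svql<85rf>svql<yg']

Walking the string: at [3:45] match '<z511>svql<on4uk>svql<v>svql<85rf>svql<yg>', group 1 = 'z511>svql<on4uk>svql<v>svql<85rf>svql<yg'.
One capturing group, so `findall` returns just the captured substring from the one match — 1 in all.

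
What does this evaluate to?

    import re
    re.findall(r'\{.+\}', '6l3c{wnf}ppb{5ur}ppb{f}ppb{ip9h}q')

['{wnf}ppb{5ur}ppb{f}ppb{ip9h}']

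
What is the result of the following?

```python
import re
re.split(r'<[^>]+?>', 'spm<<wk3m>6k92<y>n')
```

['spm', '6k92', 'n']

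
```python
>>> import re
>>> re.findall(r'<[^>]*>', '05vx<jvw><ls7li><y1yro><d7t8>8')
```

['<jvw>', '<ls7li>', '<y1yro>', '<d7t8>']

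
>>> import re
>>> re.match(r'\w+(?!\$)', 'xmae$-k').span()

A negative assertion filters positions out without eating any characters.
With `match`, the pattern is implicitly anchored at the beginning.
The match spans [0:3] → 'xma'.

(0, 3)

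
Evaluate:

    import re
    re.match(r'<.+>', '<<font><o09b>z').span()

(0, 13)

With `match`, the pattern is implicitly anchored at the beginning.
The match spans [0:13] → '<<font><o09b>'.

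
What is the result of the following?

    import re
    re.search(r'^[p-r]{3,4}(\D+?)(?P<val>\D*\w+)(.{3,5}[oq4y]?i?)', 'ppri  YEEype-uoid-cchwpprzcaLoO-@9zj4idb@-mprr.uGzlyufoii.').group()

'ppri  YEEype-uoid-cchwpprzcaLoO-@9zj4idb@-mpr'

This matches anchored at the start of the string; then 3 to 4 of a character in [p-r]; then one or more of a non-digit (lazy) (captured); then zero or more of a non-digit, then one or more of a word character (captured as 'val'); then 3 to 5 of any character, then optionally one of [oq4y], then optionally a literal 'i' (captured).
Unlike `match`, `search` isn't anchored — it looks for the pattern anywhere in the string.
The match spans [0:45] → 'ppri  YEEype-uoid-cchwpprzcaLoO-@9zj4idb@-mpr'.
Captured: group 1 = 'i', group 2 = '  YEEype-uoid-cchwpprzcaLoO-@9zj4idb', group 3 = '@-mpr'.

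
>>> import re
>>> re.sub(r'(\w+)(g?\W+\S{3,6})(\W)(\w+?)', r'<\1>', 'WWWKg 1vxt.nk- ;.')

'<WWWKg>k- ;.'

The pattern matches one or more of a word character (captured); then optionally the literal 'g', then one or more of a non-word character, then 3 to 6 of a non-whitespace character (captured); then a non-word character (captured); then one or more of a word character (lazy) (captured).
Matches: at [0:12] → 'WWWKg 1vxt.n'.
The replacement refers to a captured group, so each match is rewritten using its own captured text.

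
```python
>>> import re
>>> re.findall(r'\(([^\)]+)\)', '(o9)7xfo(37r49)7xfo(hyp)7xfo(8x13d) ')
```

['o9', '37r49', 'hyp', '8x13d']

Scanning left to right: at [0:4] match '(o9)', group 1 = 'o9'; at [8:15] match '(37r49)', group 1 = '37r49'; at [19:24] match '(hyp)', group 1 = 'hyp'; at [28:35] match '(8x13d)', group 1 = '8x13d'.
Because there's exactly one group, `findall` drops the full match and keeps group 1 from each hit.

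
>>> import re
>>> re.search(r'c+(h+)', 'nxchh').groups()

This matches one or more of a literal 'c'; then one or more of a literal 'h' (captured).
`re.search` tries every starting position until one works.
The match spans [2:5] → 'chh'.
Captured: group 1 = 'hh'.

('hh',)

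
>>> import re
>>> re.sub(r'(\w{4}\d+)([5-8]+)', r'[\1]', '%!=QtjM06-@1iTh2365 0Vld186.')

This matches exactly 4 of a word character, then one or more of a digit (captured); then one or more of a character in [5-8] (captured).
Each match is replaced using the text its own group 1 captured.

'%!=[QtjM0]-@[1iTh236] [0Vld18].'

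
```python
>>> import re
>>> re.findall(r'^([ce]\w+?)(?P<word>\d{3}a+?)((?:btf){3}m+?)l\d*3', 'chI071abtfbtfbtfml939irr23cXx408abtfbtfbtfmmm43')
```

[('chI', '071a', 'btfbtfbtfm')]

This matches anchored at the start of the string; then one of [ce], then one or more of a word character (lazy) (captured); then exactly 3 of a digit, then one or more of the literal 'a' (lazy) (captured as 'word'); then the literal 'btf' repeated 3 times, then one or more of a literal 'm' (lazy) (captured); then the literal 'l', then zero or more of a digit, then the literal '3'.
Matches: at [0:20] match 'chI071abtfbtfbtfml93', groups = ('chI', '071a', 'btfbtfbtfm').
3 groups means the one result is a tuple of 3 captured strings — 1 here.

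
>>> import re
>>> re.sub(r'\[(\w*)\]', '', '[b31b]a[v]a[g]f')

'aaf'

Every occurrence is swapped for ''.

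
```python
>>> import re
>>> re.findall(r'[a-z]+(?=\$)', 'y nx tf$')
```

Because the assertion is zero-width, the text it checks is not consumed and won't appear in the result.
Matches: at [5:7] → 'tf'.
`findall` yields the raw match text (1 of them) because the pattern has no groups.

['tf']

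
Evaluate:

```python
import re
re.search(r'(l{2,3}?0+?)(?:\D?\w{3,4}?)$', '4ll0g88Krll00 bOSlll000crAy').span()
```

(17, 27)

The match spans [17:27] → 'lll000crAy'.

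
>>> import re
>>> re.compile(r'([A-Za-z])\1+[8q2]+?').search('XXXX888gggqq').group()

'XXXX8'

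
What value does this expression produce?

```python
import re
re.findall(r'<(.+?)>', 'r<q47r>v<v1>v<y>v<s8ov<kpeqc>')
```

A `+?`/`*?`/`{m,n}?` starts at its minimum and grows only as far as needed for what follows to match.
Walking the string: at [1:7] match '<q47r>', group 1 = 'q47r'; at [8:12] match '<v1>', group 1 = 'v1'; at [13:16] match '<y>', group 1 = 'y'; at [17:29] match '<s8ov<kpeqc>', group 1 = 's8ov<kpeqc'.
With a single group, `findall` returns only what that group captured — 4 items.

['q47r', 'v1', 'y', 's8ov<kpeqc']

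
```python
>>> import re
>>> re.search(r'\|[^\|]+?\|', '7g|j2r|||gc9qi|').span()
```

The match spans [2:7] → '|j2r|'.

(2, 7)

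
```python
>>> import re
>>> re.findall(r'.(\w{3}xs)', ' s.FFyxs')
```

['FFyxs']

The pattern matches any character; then exactly 3 of a word character, then the literal 'xs' (captured).
Scanning left to right: at [2:8] match '.FFyxs', group 1 = 'FFyxs'.
One capturing group, so `findall` returns just the captured substring from the one match — 1 in all.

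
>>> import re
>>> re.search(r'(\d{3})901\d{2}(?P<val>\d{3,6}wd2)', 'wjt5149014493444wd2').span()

(3, 19)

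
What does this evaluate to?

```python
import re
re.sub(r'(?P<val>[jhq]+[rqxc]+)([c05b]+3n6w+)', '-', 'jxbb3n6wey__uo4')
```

'-ey__uo4'

This matches one or more of one of [jhq], then one or more of one of [rqxc] (captured as 'val'); then one or more of one of [c05b], then the literal '3n6', then one or more of a literal 'w' (captured).
Each match is replaced by '-'.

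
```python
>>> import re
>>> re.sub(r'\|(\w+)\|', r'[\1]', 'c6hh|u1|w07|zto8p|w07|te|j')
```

'c6hh[u1]w07[zto8p]w07[te]j'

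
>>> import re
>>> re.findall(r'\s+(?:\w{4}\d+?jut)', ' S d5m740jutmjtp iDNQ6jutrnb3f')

[' d5m740jut', ' iDNQ6jut']

Pattern: one or more of whitespace; then exactly 4 of a word character, then one or more of a digit (lazy), then the literal 'jut' (non-capturing group).
With no groups in the pattern, `findall` gives back each whole match — 2 here.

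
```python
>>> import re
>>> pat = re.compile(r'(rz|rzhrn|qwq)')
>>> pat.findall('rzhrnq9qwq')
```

['rz', 'qwq']

Alternation isn't longest-match — the leftmost alternative that fits at this position is chosen.
Walking the string: at [0:2] match 'rz', group 1 = 'rz'; at [7:10] match 'qwq', group 1 = 'qwq'.
With a single group, `findall` returns only what that group captured — 2 items.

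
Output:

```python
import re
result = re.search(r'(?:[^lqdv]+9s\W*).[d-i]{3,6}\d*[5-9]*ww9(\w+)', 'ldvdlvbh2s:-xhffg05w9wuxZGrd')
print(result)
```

None

The pattern matches one or more of any character except [lqdv], then the literal '9s', then zero or more of a non-word character (non-capturing group); then any character, then 3 to 6 of a character in [d-i], then zero or more of a digit; then zero or more of a character in [5-9], then the literal 'w', then the literal 'w9'; then one or more of a word character (captured).
Here the pattern never matches, so the call returns None.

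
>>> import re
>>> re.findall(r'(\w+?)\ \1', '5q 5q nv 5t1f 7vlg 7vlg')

A backreference is literal: `\1` must see the identical characters the first group matched.
Walking the string: at [0:5] match '5q 5q', group 1 = '5q'; at [14:23] match '7vlg 7vlg', group 1 = '7vlg'.
`findall` collects group 1 from each match (2 total).

['5q', '7vlg']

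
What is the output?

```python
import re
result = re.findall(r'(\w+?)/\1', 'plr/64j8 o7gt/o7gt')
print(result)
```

The backreference `\1` re-matches whatever the first group consumed, character for character.
Matches: at [9:18] match 'o7gt/o7gt', group 1 = 'o7gt'.
`findall` collects group 1 from the one match (1 total).

['o7gt']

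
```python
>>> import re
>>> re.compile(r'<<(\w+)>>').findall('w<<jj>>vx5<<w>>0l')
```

`findall` collects group 1 from each match (2 total).

['jj', 'w']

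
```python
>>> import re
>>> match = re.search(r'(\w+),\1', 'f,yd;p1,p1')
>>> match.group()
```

'p1,p1'

`\1` is not a pattern — it's the concrete string captured by group 1, re-applied verbatim.
The match spans [5:10] → 'p1,p1'.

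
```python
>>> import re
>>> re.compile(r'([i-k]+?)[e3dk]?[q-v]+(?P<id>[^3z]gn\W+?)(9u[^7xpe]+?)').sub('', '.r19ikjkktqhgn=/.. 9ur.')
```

'.r19.'

Pattern: one or more of a character in [i-k] (lazy) (captured); then optionally one of [e3dk], then one or more of a character in [q-v]; then any character except [3z], then the literal 'gn', then one or more of a non-word character (lazy) (captured as 'id'); then the literal '9u', then one or more of any character except [7xpe] (lazy) (captured).
A non-greedy quantifier consumes as few characters as it can — just enough that the remainder of the pattern still matches from where it stops; whatever follows it matches normally.
Matches: at [4:22] → 'ikjkktqhgn=/.. 9ur'.
`sub` substitutes '' at each match site.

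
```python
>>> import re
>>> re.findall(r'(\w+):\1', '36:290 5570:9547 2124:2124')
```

['2124']

A backreference is literal: `\1` must see the identical characters the first group matched.
Walking the string: at [17:26] match '2124:2124', group 1 = '2124'.
With a single group, `findall` returns only what that group captured — 1 item.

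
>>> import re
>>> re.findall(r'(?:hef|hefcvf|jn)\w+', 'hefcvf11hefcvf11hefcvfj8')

['hefcvf11hefcvf11hefcvfj8']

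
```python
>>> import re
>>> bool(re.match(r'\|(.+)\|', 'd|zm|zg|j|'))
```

`re.match` won't scan ahead — the pattern has to work from the very first character.
Here the string doesn't start with a match, so the call returns None, and `bool(None)` is False.

False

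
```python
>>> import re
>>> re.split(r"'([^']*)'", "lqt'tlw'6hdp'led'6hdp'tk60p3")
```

`re.split` interleaves the captured-group text with the surrounding fragments.

['lqt', 'tlw', '6hdp', 'led', "6hdp'tk60p3"]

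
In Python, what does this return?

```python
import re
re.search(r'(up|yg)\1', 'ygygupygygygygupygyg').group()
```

`\1` has to match the exact text group 1 already captured.
`search` walks the string left to right and returns the first match it finds.
The match spans [0:4] → 'ygyg'.
Captured: group 1 = 'yg'.

'ygyg'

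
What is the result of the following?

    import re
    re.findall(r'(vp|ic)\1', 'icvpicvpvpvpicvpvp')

After group 1 captures some text, `\1` only succeeds where that same text appears again.
Matches: at [6:10] match 'vpvp', group 1 = 'vp'; at [14:18] match 'vpvp', group 1 = 'vp'.
One capturing group, so `findall` returns just the captured substring from each match — 2 in all.

['vp', 'vp']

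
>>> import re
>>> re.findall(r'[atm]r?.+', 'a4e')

The pattern matches one of [atm], then optionally a literal 'r'; then one or more of any character.
Walking the string: at [0:3] → 'a4e'.
No capturing groups, so `findall` returns the 1 full match string.

['a4e']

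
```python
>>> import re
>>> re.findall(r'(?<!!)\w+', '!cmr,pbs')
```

`(?!…)`/`(?<!…)` only lets a position through if the neighbouring text does NOT match; no characters are consumed.
Scanning left to right: at [2:4] → 'mr'; at [5:8] → 'pbs'.
`findall` yields the raw match text (2 of them) because the pattern has no groups.

['mr', 'pbs']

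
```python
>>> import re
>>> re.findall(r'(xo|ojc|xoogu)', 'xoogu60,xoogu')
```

['xo', 'xo']

Branches in `(...|...)` are attempted left-to-right; the first branch that allows the whole pattern to succeed is taken.
Scanning left to right: at [0:2] match 'xo', group 1 = 'xo'; at [8:10] match 'xo', group 1 = 'xo'.
One capturing group, so `findall` returns just the captured substring from each match — 2 in all.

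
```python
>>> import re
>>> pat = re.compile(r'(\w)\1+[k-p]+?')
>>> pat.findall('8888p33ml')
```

['8', '3']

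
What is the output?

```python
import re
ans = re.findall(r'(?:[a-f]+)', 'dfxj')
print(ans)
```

['df']

With no groups in the pattern, `findall` gives back each whole match — 1 here.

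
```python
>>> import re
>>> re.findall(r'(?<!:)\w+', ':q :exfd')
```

`(?!…)`/`(?<!…)` only lets a position through if the neighbouring text does NOT match; no characters are consumed.
No capturing groups, so `findall` returns the 1 full match string.

['xfd']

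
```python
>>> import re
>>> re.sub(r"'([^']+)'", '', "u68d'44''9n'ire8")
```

'u68dire8'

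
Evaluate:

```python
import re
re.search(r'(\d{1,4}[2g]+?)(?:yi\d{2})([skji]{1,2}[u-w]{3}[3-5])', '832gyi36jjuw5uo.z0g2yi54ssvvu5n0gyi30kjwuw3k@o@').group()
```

The pattern matches 1 to 4 of a digit, then one or more of one of [2g] (lazy) (captured); then the literal 'yi', then exactly 2 of a digit (non-capturing group); then 1 to 2 of one of [skji], then exactly 3 of a character in [u-w], then a character in [3-5] (captured).
`re.search` scans for the first position where the pattern succeeds.
The match spans [17:30] → '0g2yi54ssvvu5'.
Captured: group 1 = '0g2', group 2 = 'ssvvu5'.

'0g2yi54ssvvu5'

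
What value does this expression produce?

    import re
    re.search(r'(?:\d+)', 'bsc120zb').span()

Pattern: one or more of a digit (non-capturing group).
`search` walks the string left to right and returns the first match it finds.
The match spans [3:6] → '120'.

(3, 6)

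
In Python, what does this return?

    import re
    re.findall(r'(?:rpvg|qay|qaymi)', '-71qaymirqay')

['qay', 'qay']

The regex engine tests alternatives in the order written; an earlier branch that matches wins even if a later one would match more.
With no groups in the pattern, `findall` gives back each whole match — 2 here.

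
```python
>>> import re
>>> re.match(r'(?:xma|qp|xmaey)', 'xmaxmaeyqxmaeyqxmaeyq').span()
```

`re.match` won't scan ahead — the pattern has to work from the very first character.
The match spans [0:3] → 'xma'.

(0, 3)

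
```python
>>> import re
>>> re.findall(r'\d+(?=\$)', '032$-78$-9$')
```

The lookaround is zero-width — it requires the adjacent text to match without consuming it, so the asserted text isn't part of the match.
Walking the string: at [0:3] → '032'; at [5:7] → '78'; at [9:10] → '9'.
With no groups in the pattern, `findall` gives back each whole match — 3 here.

['032', '78', '9']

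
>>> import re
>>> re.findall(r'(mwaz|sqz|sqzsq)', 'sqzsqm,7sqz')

The regex engine tests alternatives in the order written; an earlier branch that matches wins even if a later one would match more.
Matches: at [0:3] match 'sqz', group 1 = 'sqz'; at [8:11] match 'sqz', group 1 = 'sqz'.
With a single group, `findall` returns only what that group captured — 2 items.

['sqz', 'sqz']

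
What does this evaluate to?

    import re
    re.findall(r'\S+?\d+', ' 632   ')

['632']

With no groups in the pattern, `findall` gives back each whole match — 1 here.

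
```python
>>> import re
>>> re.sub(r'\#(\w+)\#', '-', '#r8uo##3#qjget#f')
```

'--qjget#f'

Matches: at [0:6] → '#r8uo#'; at [6:9] → '#3#'.
Each match is replaced by '-'.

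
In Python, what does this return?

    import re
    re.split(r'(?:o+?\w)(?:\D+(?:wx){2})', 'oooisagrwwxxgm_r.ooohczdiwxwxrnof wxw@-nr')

['', 'rnof wxw@-nr']

Splitting on the pattern gives 2 pieces.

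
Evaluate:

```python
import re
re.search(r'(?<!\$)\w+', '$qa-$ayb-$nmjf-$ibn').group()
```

`(?!…)`/`(?<!…)` only lets a position through if the neighbouring text does NOT match; no characters are consumed.
`search` walks the string left to right and returns the first match it finds.
The match spans [2:3] → 'a'.

'a'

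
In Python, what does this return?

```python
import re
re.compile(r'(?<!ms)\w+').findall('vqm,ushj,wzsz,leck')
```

The negative lookahead/lookbehind blocks any match where the forbidden context is present.
No capturing groups, so `findall` returns the 4 full match strings.

['vqm', 'ushj', 'wzsz', 'leck']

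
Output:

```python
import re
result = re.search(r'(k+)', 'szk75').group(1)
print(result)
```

This matches one or more of a literal 'k' (captured).
`search` walks the string left to right and returns the first match it finds.
The match spans [2:3] → 'k'.
Captured: group 1 = 'k'.

k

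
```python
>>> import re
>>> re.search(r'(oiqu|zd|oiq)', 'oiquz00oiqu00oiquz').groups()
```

('oiqu',)

The regex engine tests alternatives in the order written; an earlier branch that matches wins even if a later one would match more.
`search` walks the string left to right and returns the first match it finds.
The match spans [0:4] → 'oiqu'.
Captured: group 1 = 'oiqu'.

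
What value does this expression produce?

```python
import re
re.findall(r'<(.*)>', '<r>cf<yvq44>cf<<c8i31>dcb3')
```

One capturing group, so `findall` returns just the captured substring from the one match — 1 in all.

['r>cf<yvq44>cf<<c8i31']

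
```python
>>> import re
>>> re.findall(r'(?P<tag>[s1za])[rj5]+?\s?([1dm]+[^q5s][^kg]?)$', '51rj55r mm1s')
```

This matches one of [s1za] (captured as 'tag'); then one or more of one of [rj5] (lazy), then optionally whitespace; then one or more of one of [1dm], then any character except [q5s], then optionally any character except [kg] (captured); then anchored at the end.
Walking the string: at [1:12] match '1rj55r mm1s', groups = ('1', 'mm1s').
2 groups means the one result is a tuple of 2 captured strings — 1 here.

[('1', 'mm1s')]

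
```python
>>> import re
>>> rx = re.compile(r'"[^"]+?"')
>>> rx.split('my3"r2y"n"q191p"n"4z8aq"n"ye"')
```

['my3', 'n', 'n', 'n', '']

`split` removes every match and returns the 5 fragments in between.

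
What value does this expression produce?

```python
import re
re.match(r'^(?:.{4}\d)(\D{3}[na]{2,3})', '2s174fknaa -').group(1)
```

'fknaa'

The match spans [0:10] → '2s174fknaa'.
Captured: group 1 = 'fknaa'.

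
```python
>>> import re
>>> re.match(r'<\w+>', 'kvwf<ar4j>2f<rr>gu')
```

With `match`, the pattern is implicitly anchored at the beginning.
Here the pattern fails at index 0, so the call returns None.

None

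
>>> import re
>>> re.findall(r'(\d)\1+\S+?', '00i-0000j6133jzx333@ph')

['0', '0', '3', '3']

`\1` is not a pattern — it's the concrete string captured by group 1, re-applied verbatim.
Matches: at [0:3] match '00i', group 1 = '0'; at [4:9] match '0000j', group 1 = '0'; at [11:14] match '33j', group 1 = '3'; at [16:20] match '333@', group 1 = '3'.
With a single group, `findall` returns only what that group captured — 4 items.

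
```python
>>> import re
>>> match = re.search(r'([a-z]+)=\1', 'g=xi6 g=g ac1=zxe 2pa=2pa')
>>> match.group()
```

'g=g'

A backreference is literal: `\1` must see the identical characters the first group matched.
`re.search` scans for the first position where the pattern succeeds.
The match spans [6:9] → 'g=g'.
Captured: group 1 = 'g'.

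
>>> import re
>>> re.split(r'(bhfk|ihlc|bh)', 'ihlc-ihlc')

['', 'ihlc', '-', 'ihlc', '']

With a capturing group present, the delimiter's captured portion is kept in the result list.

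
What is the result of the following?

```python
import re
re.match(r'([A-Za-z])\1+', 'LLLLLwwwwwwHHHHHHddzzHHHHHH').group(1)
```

A backreference is literal: `\1` must see the identical characters the first group matched.
`re.match` only tries the pattern at the start of the string.
The match spans [0:5] → 'LLLLL'.
Captured: group 1 = 'L'.

'L'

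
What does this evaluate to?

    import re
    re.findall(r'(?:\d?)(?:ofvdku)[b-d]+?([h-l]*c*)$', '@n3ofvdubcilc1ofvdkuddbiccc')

['iccc']

Pattern: optionally a digit (non-capturing group); then the literal 'of', then the literal 'vd', then the literal 'ku' (non-capturing group); then one or more of a character in [b-d] (lazy); then zero or more of a character in [h-l], then zero or more of a literal 'c' (captured); then anchored at the end.
Walking the string: at [13:27] match '1ofvdkuddbiccc', group 1 = 'iccc'.
Because there's exactly one group, `findall` drops the full match and keeps group 1 from the one hit.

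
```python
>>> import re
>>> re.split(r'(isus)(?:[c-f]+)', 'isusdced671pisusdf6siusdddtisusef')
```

['', 'isus', '671p', 'isus', '6siusdddt', 'isus', '']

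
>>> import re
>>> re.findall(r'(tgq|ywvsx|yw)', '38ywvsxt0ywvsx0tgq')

The regex engine tests alternatives in the order written; an earlier branch that matches wins even if a later one would match more.
Scanning left to right: at [2:7] match 'ywvsx', group 1 = 'ywvsx'; at [9:14] match 'ywvsx', group 1 = 'ywvsx'; at [15:18] match 'tgq', group 1 = 'tgq'.
`findall` collects group 1 from each match (3 total).

['ywvsx', 'ywvsx', 'tgq']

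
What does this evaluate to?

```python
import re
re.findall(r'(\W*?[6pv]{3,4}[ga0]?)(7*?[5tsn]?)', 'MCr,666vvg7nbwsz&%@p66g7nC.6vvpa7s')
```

[(',666v', ''), ('&%@p66g', ''), ('.6vvpa', '')]

This matches zero or more of a non-word character (lazy), then 3 to 4 of one of [6pv], then optionally one of [ga0] (captured); then zero or more of a literal '7' (lazy), then optionally one of [5tsn] (captured).
Lazy quantifiers expand one character at a time until the remainder of the pattern can match.
Matches: at [3:8] match ',666v', groups = (',666v', ''); at [16:23] match '&%@p66g', groups = ('&%@p66g', ''); at [26:32] match '.6vvpa', groups = ('.6vvpa', '').
`findall` packs the 2 group values into a tuple for every match.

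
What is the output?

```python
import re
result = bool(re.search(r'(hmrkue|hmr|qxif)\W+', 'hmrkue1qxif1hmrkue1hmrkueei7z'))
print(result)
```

`search` walks the string left to right and returns the first match it finds.
Here no position works, so the call returns None, and `bool(None)` is False.

False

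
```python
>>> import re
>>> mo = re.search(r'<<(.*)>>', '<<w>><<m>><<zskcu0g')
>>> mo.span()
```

(0, 10)

`re.search` tries every starting position until one works.
The match spans [0:10] → '<<w>><<m>>'.
Captured: group 1 = 'w>><<m'.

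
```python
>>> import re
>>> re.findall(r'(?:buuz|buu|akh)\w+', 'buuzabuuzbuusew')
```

['buuzabuuzbuusew']

Walking the string: at [0:15] → 'buuzabuuzbuusew'.
With no groups in the pattern, `findall` gives back each whole match — 1 here.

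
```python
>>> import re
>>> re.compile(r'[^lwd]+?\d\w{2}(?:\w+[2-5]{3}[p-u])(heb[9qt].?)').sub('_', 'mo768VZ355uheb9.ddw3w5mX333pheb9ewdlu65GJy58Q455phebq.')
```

'_ddw3w_'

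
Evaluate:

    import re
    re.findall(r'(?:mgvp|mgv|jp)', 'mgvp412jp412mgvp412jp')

['mgvp', 'jp', 'mgvp', 'jp']

`|` is ordered: at each position the engine commits to the first alternative that works.
Since nothing is captured, `findall` lists the 4 matched substrings directly.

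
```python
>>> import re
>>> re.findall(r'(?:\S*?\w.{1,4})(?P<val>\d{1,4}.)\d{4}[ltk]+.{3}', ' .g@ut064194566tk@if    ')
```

['6419']

This matches zero or more of a non-whitespace character (lazy), then a word character, then 1 to 4 of any character (non-capturing group); then 1 to 4 of a digit, then any character (captured as 'val'); then exactly 4 of a digit, then one or more of one of [ltk], then exactly 3 of any character.
Because the quantifier is non-greedy, it stops expanding at the earliest point where the rest of the pattern can succeed.
Matches: at [1:20] match '.g@ut064194566tk@if', group 1 = '6419'.
Because there's exactly one group, `findall` drops the full match and keeps group 1 from the one hit.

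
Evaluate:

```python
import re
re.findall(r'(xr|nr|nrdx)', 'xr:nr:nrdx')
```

Alternation tries branches left to right and keeps the first one that lets the overall match succeed at that position.
Walking the string: at [0:2] match 'xr', group 1 = 'xr'; at [3:5] match 'nr', group 1 = 'nr'; at [6:8] match 'nr', group 1 = 'nr'.
Because there's exactly one group, `findall` drops the full match and keeps group 1 from each hit.

['xr', 'nr', 'nr']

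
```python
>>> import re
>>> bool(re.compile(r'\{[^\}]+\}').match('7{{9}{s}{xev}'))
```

`re.match` only tries the pattern at the start of the string.
Here the pattern fails at index 0, so the call returns None, and `bool(None)` is False.

False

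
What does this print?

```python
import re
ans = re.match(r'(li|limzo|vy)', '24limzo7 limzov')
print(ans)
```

None

`match` is anchored at position 0; if the pattern doesn't fit there, it returns None.
Here the string doesn't start with a match, so the call returns None.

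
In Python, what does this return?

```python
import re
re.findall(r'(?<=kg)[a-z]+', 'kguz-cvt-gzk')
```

The positive lookaround only admits positions where the adjacent text matches; those characters stay outside the span.
Walking the string: at [2:4] → 'uz'.
`findall` yields the raw match text (1 of them) because the pattern has no groups.

['uz']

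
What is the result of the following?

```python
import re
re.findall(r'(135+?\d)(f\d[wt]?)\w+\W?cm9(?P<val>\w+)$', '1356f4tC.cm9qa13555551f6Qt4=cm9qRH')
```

This matches the literal '13', then one or more of a literal '5' (lazy), then a digit (captured); then the literal 'f', then a digit, then optionally one of [wt] (captured); then one or more of a word character, then optionally a non-word character, then the literal 'cm9'; then one or more of a word character (captured as 'val'); then anchored at the end.
Scanning left to right: at [14:34] match '13555551f6Qt4=cm9qRH', groups = ('13555551', 'f6', 'qRH').
3 groups means the one result is a tuple of 3 captured strings — 1 here.

[('13555551', 'f6', 'qRH')]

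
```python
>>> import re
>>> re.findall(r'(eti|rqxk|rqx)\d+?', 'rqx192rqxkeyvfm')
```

['rqx']

Walking the string: at [0:4] match 'rqx1', group 1 = 'rqx'.
One capturing group, so `findall` returns just the captured substring from the one match — 1 in all.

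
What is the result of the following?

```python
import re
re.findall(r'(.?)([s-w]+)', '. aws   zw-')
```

This matches optionally any character (captured); then one or more of a character in [s-w] (captured).
Walking the string: at [2:5] match 'aws', groups = ('a', 'ws'); at [8:10] match 'zw', groups = ('z', 'w').
Multiple groups make `findall` return tuples — one 2-tuple for each match.

[('a', 'ws'), ('z', 'w')]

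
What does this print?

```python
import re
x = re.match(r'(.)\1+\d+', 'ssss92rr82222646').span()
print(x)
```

(0, 6)

`\1` is not a pattern — it's the concrete string captured by group 1, re-applied verbatim.
`match` is anchored at position 0; if the pattern doesn't fit there, it returns None.
The match spans [0:6] → 'ssss92'.
Captured: group 1 = 's'.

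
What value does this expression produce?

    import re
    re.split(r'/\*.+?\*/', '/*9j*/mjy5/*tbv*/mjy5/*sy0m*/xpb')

A `+?`/`*?`/`{m,n}?` starts at its minimum and grows only as far as needed for what follows to match.
Matches to split on: at [0:6] → '/*9j*/'; at [10:17] → '/*tbv*/'; at [21:29] → '/*sy0m*/'.
The string is cut at each match, leaving 4 pieces.

['', 'mjy5', 'mjy5', 'xpb']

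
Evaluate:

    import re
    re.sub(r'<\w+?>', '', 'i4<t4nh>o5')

Matches: at [2:8] → '<t4nh>'.
`sub` substitutes '' at each match site.

'i4o5'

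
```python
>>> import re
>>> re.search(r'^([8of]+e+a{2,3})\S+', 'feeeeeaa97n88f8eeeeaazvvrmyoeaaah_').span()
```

The match spans [0:34] → 'feeeeeaa97n88f8eeeeaazvvrmyoeaaah_'.

(0, 34)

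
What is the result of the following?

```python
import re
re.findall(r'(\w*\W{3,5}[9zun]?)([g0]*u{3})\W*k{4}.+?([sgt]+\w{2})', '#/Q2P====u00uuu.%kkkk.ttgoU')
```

[('Q2P====u', '00uuu', 'ttgoU')]

`findall` packs the 3 group values into a tuple for every match.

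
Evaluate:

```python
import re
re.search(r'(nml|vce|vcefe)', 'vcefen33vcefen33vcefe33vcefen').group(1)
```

The match spans [0:3] → 'vce'.
Captured: group 1 = 'vce'.

'vce'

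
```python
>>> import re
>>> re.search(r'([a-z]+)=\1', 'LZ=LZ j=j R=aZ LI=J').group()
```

After group 1 captures some text, `\1` only succeeds where that same text appears again.
The match spans [6:9] → 'j=j'.

'j=j'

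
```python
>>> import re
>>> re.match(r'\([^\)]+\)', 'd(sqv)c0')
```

None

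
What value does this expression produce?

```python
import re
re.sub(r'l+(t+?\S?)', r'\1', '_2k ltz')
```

'_2k tz'

The pattern matches one or more of a literal 'l'; then one or more of a literal 't' (lazy), then optionally a non-whitespace character (captured).
Matches: at [4:7] → 'ltz'.
Each match is replaced using the text its own group 1 captured.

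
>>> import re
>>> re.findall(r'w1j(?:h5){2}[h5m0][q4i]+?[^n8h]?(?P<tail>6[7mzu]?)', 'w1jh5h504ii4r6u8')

One capturing group, so `findall` returns just the captured substring from the one match — 1 in all.

['6u']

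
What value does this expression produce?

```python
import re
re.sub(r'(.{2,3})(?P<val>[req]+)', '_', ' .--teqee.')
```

This matches 2 to 3 of any character (captured); then one or more of one of [req] (captured as 'val').
Matches: at [2:9] → '--teqee'.
`sub` substitutes '_' at each match site.

' ._.'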